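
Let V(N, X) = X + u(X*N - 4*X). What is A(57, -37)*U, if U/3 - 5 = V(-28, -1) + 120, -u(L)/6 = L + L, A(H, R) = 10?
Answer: -7800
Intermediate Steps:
u(L) = -12*L (u(L) = -6*(L + L) = -12*L)
V(N, X) = 49*X - 12*N*X (V(N, X) = X - 12*(X*N - 4*X) = X - 12*(N*X - 4*X) = X - 12*(-4*X + N*X) = X + (48*X - 12*N*X) = 49*X - 12*N*X)
U = -780 (U = 15 + 3*(-(49 - 12*(-28)) + 120) = 15 + 3*(-(49 + 336) + 120) = 15 + 3*(-1*385 + 120) = 15 + 3*(-385 + 120) = 15 + 3*(-265) = 15 - 795 = -780)
A(57, -37)*U = 10*(-780) = -7800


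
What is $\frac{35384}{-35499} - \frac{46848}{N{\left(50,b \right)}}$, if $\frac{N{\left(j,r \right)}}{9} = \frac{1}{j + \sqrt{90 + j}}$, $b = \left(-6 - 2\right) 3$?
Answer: $- \frac{9239241784}{35499} - \frac{31232 \sqrt{35}}{3} \approx -3.2186 \cdot 10^{5}$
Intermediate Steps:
$b = -24$ ($b = \left(-8\right) 3 = -24$)
$N{\left(j,r \right)} = \frac{9}{j + \sqrt{90 + j}}$
$\frac{35384}{-35499} - \frac{46848}{N{\left(50,b \right)}} = \frac{35384}{-35499} - \frac{46848}{9 \frac{1}{50 + \sqrt{90 + 50}}} = 35384 \left(- \frac{1}{35499}\right) - \frac{46848}{9 \frac{1}{50 + \sqrt{140}}} = - \frac{35384}{35499} - \frac{46848}{9 \frac{1}{50 + 2 \sqrt{35}}} = - \frac{35384}{35499} - 46848 \left(\frac{50}{9} + \frac{2 \sqrt{35}}{9}\right) = - \frac{35384}{35499} - \left(\frac{780800}{3} + \frac{31232 \sqrt{35}}{3}\right) = - \frac{9239241784}{35499} - \frac{31232 \sqrt{35}}{3}$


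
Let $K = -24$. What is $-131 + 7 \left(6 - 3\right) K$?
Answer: $-635$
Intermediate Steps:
$-131 + 7 \left(6 - 3\right) K = -131 + 7 \left(6 - 3\right) \left(-24\right) = -131 + 7 \cdot 3 \left(-24\right) = -131 + 21 \left(-24\right) = -131 - 504 = -635$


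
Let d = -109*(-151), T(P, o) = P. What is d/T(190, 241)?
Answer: 16459/190 ≈ 86.626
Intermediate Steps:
d = 16459
d/T(190, 241) = 16459/190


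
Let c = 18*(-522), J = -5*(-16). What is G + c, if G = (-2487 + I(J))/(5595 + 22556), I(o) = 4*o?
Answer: -264508963/28151 ≈ -9396.1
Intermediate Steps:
J = 80
c = -9396
G = -2167/28151 (G = (-2487 + 4*80)/(5595 + 22556) = (-2487 + 320)/28151 = -2167*1/28151 = -2167/28151 ≈ -0.076978)
G + c = -2167/28151 - 9396 = -264508963/28151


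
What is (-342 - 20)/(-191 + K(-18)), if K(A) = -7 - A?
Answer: 181/90 ≈ 2.0111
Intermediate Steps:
(-342 - 20)/(-191 + K(-18)) = (-342 - 20)/(-191 + (-7 - 1*(-18))) = -362/(-191 + (-7 + 18)) = -362/(-191 + 11) = -362/(-180) = -362*(-1/180) = 181/90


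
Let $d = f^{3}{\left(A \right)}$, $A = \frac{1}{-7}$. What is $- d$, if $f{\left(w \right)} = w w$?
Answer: $- \frac{1}{117649} \approx -8.4999 \cdot 10^{-6}$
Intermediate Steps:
$A = - \frac{1}{7} \approx -0.14286$
$f{\left(w \right)} = w^{2}$
$d = \frac{1}{117649}$ ($d = \left(\left(- \frac{1}{7}\right)^{2}\right)^{3} = \left(\frac{1}{49}\right)^{3} = \frac{1}{117649} \approx 8.4999 \cdot 10^{-6}$)
$- d = \left(-1\right) \frac{1}{117649} = - \frac{1}{117649}$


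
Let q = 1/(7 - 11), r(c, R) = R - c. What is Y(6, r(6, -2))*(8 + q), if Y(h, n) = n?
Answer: -62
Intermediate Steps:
q = -1/4 (q = 1/(-4) = -1/4 ≈ -0.25000)
Y(6, r(6, -2))*(8 + q) = (-2 - 1*6)*(8 - 1/4) = (-2 - 6)*(31/4) = -8*31/4 = -62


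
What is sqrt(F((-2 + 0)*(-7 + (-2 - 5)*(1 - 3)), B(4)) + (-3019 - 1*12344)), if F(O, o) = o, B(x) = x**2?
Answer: I*sqrt(15347) ≈ 123.88*I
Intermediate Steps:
sqrt(F((-2 + 0)*(-7 + (-2 - 5)*(1 - 3)), B(4)) + (-3019 - 1*12344)) = sqrt(4**2 + (-3019 - 1*12344)) = sqrt(16 + (-3019 - 12344)) = sqrt(16 - 15363) = sqrt(-15347) = I*sqrt(15347)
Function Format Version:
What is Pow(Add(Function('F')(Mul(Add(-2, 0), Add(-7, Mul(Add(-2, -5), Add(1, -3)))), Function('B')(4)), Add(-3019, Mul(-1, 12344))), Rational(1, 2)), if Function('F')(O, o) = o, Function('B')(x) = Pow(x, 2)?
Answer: Mul(I, Pow(15347, Rational(1, 2))) ≈ Mul(123.88, I)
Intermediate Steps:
Pow(Add(Function('F')(Mul(Add(-2, 0), Add(-7, Mul(Add(-2, -5), Add(1, -3)))), Function('B')(4)), Add(-3019, Mul(-1, 12344))), Rational(1, 2)) = Pow(Add(Pow(4, 2), Add(-3019, Mul(-1, 12344))), Rational(1, 2)) = Pow(Add(16, Add(-3019, -12344)), Rational(1, 2)) = Pow(Add(16, -15363), Rational(1, 2)) = Pow(-15347, Rational(1, 2)) = Mul(I, Pow(15347, Rational(1, 2)))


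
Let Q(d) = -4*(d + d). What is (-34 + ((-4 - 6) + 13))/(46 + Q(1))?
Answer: -31/38 ≈ -0.81579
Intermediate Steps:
Q(d) = -8*d
(-34 + ((-4 - 6) + 13))/(46 + Q(1)) = (-34 + ((-4 - 6) + 13))/(46 - 8*1) = (-34 + (-10 + 13))/(46 - 8) = (-34 + 3)/38 = -31*1/38 = -31/38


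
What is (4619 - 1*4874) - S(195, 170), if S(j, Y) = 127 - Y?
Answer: -212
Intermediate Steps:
(4619 - 1*4874) - S(195, 170) = (4619 - 1*4874) - (127 - 1*170) = (4619 - 4874) - (127 - 170) = -255 - 1*(-43) = -255 + 43 = -212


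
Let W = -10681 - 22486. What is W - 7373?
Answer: -40540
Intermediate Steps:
W = -33167
W - 7373 = -33167 - 7373 = -40540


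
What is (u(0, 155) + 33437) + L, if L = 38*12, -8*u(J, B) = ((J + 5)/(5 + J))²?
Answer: 271143/8 ≈ 33893.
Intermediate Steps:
u(J, B) = -⅛ (u(J, B) = -(J + 5)²/(5 + J)²/8 = -((5 + J)/(5 + J))²/8 = -⅛*1² = -⅛*1 = -⅛)
L = 456
(u(0, 155) + 33437) + L = (-⅛ + 33437) + 456 = 267495/8 + 456 = 271143/8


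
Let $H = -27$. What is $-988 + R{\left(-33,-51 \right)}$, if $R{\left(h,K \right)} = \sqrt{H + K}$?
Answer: $-988 + i \sqrt{78} \approx -988.0 + 8.8318 i$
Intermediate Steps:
$R{\left(h,K \right)} = \sqrt{-27 + K}$
$-988 + R{\left(-33,-51 \right)} = -988 + \sqrt{-27 - 51} = -988 + \sqrt{-78} = -988 + i \sqrt{78}$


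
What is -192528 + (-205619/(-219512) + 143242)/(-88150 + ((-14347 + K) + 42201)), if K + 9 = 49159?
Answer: -471085995364579/2446680752 ≈ -1.9254e+5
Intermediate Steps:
K = 49150 (K = -9 + 49159 = 49150)
-192528 + (-205619/(-219512) + 143242)/(-88150 + ((-14347 + K) + 42201)) = -192528 + (-205619/(-219512) + 143242)/(-88150 + ((-14347 + 49150) + 42201)) = -192528 + (-205619*(-1/219512) + 143242)/(-88150 + (34803 + 42201)) = -192528 + (205619/219512 + 143242)/(-88150 + 77004) = -192528 + (31443543523/219512)/(-11146) = -192528 + (31443543523/219512)*(-1/11146) = -192528 - 31443543523/2446680752 = -471085995364579/2446680752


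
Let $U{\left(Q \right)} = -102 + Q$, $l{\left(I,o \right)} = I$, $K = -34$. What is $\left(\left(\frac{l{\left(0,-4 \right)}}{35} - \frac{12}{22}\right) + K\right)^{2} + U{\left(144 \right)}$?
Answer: $\frac{149482}{121} \approx 1235.4$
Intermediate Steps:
$\left(\left(\frac{l{\left(0,-4 \right)}}{35} - \frac{12}{22}\right) + K\right)^{2} + U{\left(144 \right)} = \left(\left(\frac{0}{35} - \frac{12}{22}\right) - 34\right)^{2} + \left(-102 + 144\right) = \left(\left(0 \cdot \frac{1}{35} - \frac{6}{11}\right) - 34\right)^{2} + 42 = \left(\left(0 - \frac{6}{11}\right) - 34\right)^{2} + 42 = \left(- \frac{6}{11} - 34\right)^{2} + 42 = \left(- \frac{380}{11}\right)^{2} + 42 = \frac{144400}{121} + 42 = \frac{149482}{121}$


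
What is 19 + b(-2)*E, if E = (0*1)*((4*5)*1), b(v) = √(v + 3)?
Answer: 19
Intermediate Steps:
b(v) = √(3 + v)
E = 0 (E = 0*(20*1) = 0*20 = 0)
19 + b(-2)*E = 19 + √(3 - 2)*0 = 19 + √1*0 = 19 + 1*0 = 19 + 0 = 19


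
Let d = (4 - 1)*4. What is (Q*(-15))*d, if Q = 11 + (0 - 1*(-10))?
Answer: -3780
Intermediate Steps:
d = 12 (d = 3*4 = 12)
Q = 21 (Q = 11 + (0 + 10) = 11 + 10 = 21)
(Q*(-15))*d = (21*(-15))*12 = -315*12 = -3780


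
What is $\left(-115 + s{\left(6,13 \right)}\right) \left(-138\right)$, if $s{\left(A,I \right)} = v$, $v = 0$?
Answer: $15870$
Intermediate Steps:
$s{\left(A,I \right)} = 0$
$\left(-115 + s{\left(6,13 \right)}\right) \left(-138\right) = \left(-115 + 0\right) \left(-138\right) = \left(-115\right) \left(-138\right) = 15870$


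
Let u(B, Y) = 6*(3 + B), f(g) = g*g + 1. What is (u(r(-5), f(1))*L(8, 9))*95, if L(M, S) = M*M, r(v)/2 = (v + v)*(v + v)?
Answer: 7405440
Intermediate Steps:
r(v) = 8*v² (r(v) = 2*((v + v)*(v + v)) = 2*((2*v)*(2*v)) = 2*(4*v²) = 8*v²)
L(M, S) = M²
f(g) = 1 + g² (f(g) = g² + 1 = 1 + g²)
u(B, Y) = 18 + 6*B
(u(r(-5), f(1))*L(8, 9))*95 = ((18 + 6*(8*(-5)²))*8²)*95 = ((18 + 6*(8*25))*64)*95 = ((18 + 6*200)*64)*95 = ((18 + 1200)*64)*95 = (1218*64)*95 = 77952*95 = 7405440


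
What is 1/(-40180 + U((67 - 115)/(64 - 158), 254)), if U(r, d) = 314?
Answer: -1/39866 ≈ -2.5084e-5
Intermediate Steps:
1/(-40180 + U((67 - 115)/(64 - 158), 254)) = 1/(-40180 + 314) = 1/(-39866) = -1/39866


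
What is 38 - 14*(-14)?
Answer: 234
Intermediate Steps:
38 - 14*(-14) = 38 + 196 = 234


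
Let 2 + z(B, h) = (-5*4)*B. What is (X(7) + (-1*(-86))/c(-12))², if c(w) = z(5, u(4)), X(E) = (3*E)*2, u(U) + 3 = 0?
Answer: 4405801/2601 ≈ 1693.9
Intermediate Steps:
u(U) = -3 (u(U) = -3 + 0 = -3)
X(E) = 6*E
z(B, h) = -2 - 20*B (z(B, h) = -2 + (-5*4)*B = -2 - 20*B)
c(w) = -102 (c(w) = -2 - 20*5 = -2 - 100 = -102)
(X(7) + (-1*(-86))/c(-12))² = (6*7 - 1*(-86)/(-102))² = (42 + 86*(-1/102))² = (42 - 43/51)² = (2099/51)² = 4405801/2601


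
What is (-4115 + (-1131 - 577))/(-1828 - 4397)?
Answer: 1941/2075 ≈ 0.93542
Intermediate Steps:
(-4115 + (-1131 - 577))/(-1828 - 4397) = (-4115 - 1708)/(-6225) = -5823*(-1/6225) = 1941/2075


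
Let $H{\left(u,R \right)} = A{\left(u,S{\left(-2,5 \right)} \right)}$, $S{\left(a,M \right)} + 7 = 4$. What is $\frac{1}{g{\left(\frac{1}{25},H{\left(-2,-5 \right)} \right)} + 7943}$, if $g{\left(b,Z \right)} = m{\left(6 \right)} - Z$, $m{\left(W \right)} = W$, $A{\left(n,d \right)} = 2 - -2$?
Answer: $\frac{1}{7945} \approx 0.00012587$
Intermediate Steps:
$S{\left(a,M \right)} = -3$ ($S{\left(a,M \right)} = -7 + 4 = -3$)
$A{\left(n,d \right)} = 4$ ($A{\left(n,d \right)} = 2 + 2 = 4$)
$H{\left(u,R \right)} = 4$
$g{\left(b,Z \right)} = 6 - Z$
$\frac{1}{g{\left(\frac{1}{25},H{\left(-2,-5 \right)} \right)} + 7943} = \frac{1}{\left(6 - 4\right) + 7943} = \frac{1}{2 + 7943} = \frac{1}{7945}$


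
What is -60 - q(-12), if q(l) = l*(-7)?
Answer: -144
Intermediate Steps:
q(l) = -7*l
-60 - q(-12) = -60 - (-7)*(-12) = -60 - 1*84 = -60 - 84 = -144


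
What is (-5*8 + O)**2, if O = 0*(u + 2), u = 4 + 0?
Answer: 1600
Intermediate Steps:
u = 4
O = 0 (O = 0*(4 + 2) = 0*6 = 0)
(-5*8 + O)**2 = (-5*8 + 0)**2 = (-40 + 0)**2 = (-40)**2 = 1600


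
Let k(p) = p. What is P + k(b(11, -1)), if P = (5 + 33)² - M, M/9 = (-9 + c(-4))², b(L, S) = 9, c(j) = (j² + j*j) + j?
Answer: -1796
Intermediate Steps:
c(j) = j + 2*j² (c(j) = (j² + j²) + j = 2*j² + j = j + 2*j²)
M = 3249 (M = 9*(-9 - 4*(1 + 2*(-4)))² = 9*(-9 - 4*(1 - 8))² = 9*(-9 - 4*(-7))² = 9*(-9 + 28)² = 9*19² = 9*361 = 3249)
P = -1805 (P = (5 + 33)² - 1*3249 = 38² - 3249 = 1444 - 3249 = -1805)
P + k(b(11, -1)) = -1805 + 9 = -1796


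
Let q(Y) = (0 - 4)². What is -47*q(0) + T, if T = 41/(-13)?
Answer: -9817/13 ≈ -755.15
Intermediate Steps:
T = -41/13 (T = 41*(-1/13) = -41/13 ≈ -3.1538)
q(Y) = 16 (q(Y) = (-4)² = 16)
-47*q(0) + T = -47*16 - 41/13 = -752 - 41/13 = -9817/13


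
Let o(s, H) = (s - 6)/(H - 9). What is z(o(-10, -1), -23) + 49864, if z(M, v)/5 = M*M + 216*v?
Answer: 125184/5 ≈ 25037.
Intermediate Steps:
o(s, H) = (-6 + s)/(-9 + H)
z(M, v) = 5*M² + 1080*v (z(M, v) = 5*(M*M + 216*v) = 5*(M² + 216*v) = 5*M² + 1080*v)
z(o(-10, -1), -23) + 49864 = (5*((-6 - 10)/(-9 - 1))² + 1080*(-23)) + 49864 = (5*(-16/(-10))² - 24840) + 49864 = (5*(-⅒*(-16))² - 24840) + 49864 = (5*(8/5)² - 24840) + 49864 = (5*(64/25) - 24840) + 49864 = (64/5 - 24840) + 49864 = -124136/5 + 49864 = 125184/5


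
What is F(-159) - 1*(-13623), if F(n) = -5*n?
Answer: 14418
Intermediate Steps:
F(-159) - 1*(-13623) = -5*(-159) - 1*(-13623) = 795 + 13623 = 14418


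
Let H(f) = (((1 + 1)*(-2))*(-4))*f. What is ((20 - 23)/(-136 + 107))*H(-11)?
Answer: -528/29 ≈ -18.207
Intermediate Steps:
H(f) = 16*f (H(f) = ((2*(-2))*(-4))*f = (-4*(-4))*f = 16*f)
((20 - 23)/(-136 + 107))*H(-11) = ((20 - 23)/(-136 + 107))*(16*(-11)) = -3/(-29)*(-176) = -3*(-1/29)*(-176) = (3/29)*(-176) = -528/29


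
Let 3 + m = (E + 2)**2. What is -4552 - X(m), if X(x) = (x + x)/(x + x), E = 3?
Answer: -4553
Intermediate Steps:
m = 22 (m = -3 + (3 + 2)**2 = -3 + 5**2 = -3 + 25 = 22)
X(x) = 1 (X(x) = (2*x)/((2*x)) = (2*x)*(1/(2*x)) = 1)
-4552 - X(m) = -4552 - 1*1 = -4552 - 1 = -4553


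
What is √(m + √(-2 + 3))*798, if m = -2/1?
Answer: 798*I ≈ 798.0*I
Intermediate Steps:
m = -2 (m = -2*1 = -2)
√(m + √(-2 + 3))*798 = √(-2 + √(-2 + 3))*798 = √(-2 + √1)*798 = √(-2 + 1)*798 = √(-1)*798 = I*798 = 798*I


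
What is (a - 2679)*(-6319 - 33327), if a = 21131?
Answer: -731547992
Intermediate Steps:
(a - 2679)*(-6319 - 33327) = (21131 - 2679)*(-6319 - 33327) = 18452*(-39646) = -731547992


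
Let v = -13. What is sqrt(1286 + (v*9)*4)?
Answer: sqrt(818) ≈ 28.601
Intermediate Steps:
sqrt(1286 + (v*9)*4) = sqrt(1286 - 13*9*4) = sqrt(1286 - 117*4) = sqrt(1286 - 468) = sqrt(818)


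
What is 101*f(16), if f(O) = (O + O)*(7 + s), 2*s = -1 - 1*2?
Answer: 17776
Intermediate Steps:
s = -3/2 (s = (-1 - 1*2)/2 = (-1 - 2)/2 = (½)*(-3) = -3/2 ≈ -1.5000)
f(O) = 11*O (f(O) = (O + O)*(7 - 3/2) = (2*O)*(11/2) = 11*O)
101*f(16) = 101*(11*16) = 101*176 = 17776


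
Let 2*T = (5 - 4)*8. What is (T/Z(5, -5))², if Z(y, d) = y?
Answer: 16/25 ≈ 0.64000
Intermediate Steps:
T = 4 (T = ((5 - 4)*8)/2 = (1*8)/2 = (½)*8 = 4)
(T/Z(5, -5))² = (4/5)² = (4*(⅕))² = (⅘)² = 16/25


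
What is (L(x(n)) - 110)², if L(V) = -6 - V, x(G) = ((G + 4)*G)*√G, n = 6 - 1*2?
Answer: 32400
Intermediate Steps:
n = 4 (n = 6 - 2 = 4)
x(G) = G^(3/2)*(4 + G) (x(G) = ((4 + G)*G)*√G = (G*(4 + G))*√G = G^(3/2)*(4 + G))
(L(x(n)) - 110)² = ((-6 - 4^(3/2)*(4 + 4)) - 110)² = ((-6 - 8*8) - 110)² = ((-6 - 1*64) - 110)² = ((-6 - 64) - 110)² = (-70 - 110)² = (-180)² = 32400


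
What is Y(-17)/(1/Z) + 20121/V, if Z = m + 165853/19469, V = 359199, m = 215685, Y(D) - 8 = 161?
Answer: 84973070194843069/2331081777 ≈ 3.6452e+7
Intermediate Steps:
Y(D) = 169 (Y(D) = 8 + 161 = 169)
Z = 4199337118/19469 (Z = 215685 + 165853/19469 = 4199337118/19469 ≈ 2.1569e+5)
Y(-17)/(1/Z) + 20121/V = 169/(1/(4199337118/19469)) + 20121/359199 = 169/(19469/4199337118) + 20121*(1/359199) = 169*(4199337118/19469) + 6707/119733 = 709687972942/19469 + 6707/119733 = 84973070194843069/2331081777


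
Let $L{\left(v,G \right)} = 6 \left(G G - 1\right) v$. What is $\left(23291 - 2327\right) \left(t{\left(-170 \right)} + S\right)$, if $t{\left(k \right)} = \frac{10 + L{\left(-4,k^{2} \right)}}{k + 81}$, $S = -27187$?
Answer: $\frac{420173492451372}{89} \approx 4.721 \cdot 10^{12}$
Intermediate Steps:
$L{\left(v,G \right)} = v \left(-6 + 6 G^{2}\right)$ ($L{\left(v,G \right)} = 6 \left(G^{2} - 1\right) v = 6 \left(-1 + G^{2}\right) v = \left(-6 + 6 G^{2}\right) v = v \left(-6 + 6 G^{2}\right)$)
$t{\left(k \right)} = \frac{34 - 24 k^{4}}{81 + k}$ ($t{\left(k \right)} = \frac{10 + 6 \left(-4\right) \left(-1 + \left(k^{2}\right)^{2}\right)}{k + 81} = \frac{10 + 6 \left(-4\right) \left(-1 + k^{4}\right)}{81 + k} = \frac{10 - \left(-24 + 24 k^{4}\right)}{81 + k} = \frac{34 - 24 k^{4}}{81 + k}$)
$\left(23291 - 2327\right) \left(t{\left(-170 \right)} + S\right) = \left(23291 - 2327\right) \left(\frac{2 \left(17 - 12 \left(-170\right)^{4}\right)}{81 - 170} - 27187\right) = 20964 \left(\frac{2 \left(17 - 10022520000\right)}{-89} - 27187\right) = 20964 \left(2 \left(- \frac{1}{89}\right) \left(17 - 10022520000\right) - 27187\right) = 20964 \left(2 \left(- \frac{1}{89}\right) \left(-10022519983\right) - 27187\right) = 20964 \left(\frac{20045039966}{89} - 27187\right) = 20964 \cdot \frac{20042620323}{89} = \frac{420173492451372}{89}$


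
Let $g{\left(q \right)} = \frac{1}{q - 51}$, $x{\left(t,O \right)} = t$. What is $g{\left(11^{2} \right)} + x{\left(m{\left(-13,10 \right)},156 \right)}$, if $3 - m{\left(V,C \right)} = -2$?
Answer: $\frac{351}{70} \approx 5.0143$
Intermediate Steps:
$m{\left(V,C \right)} = 5$ ($m{\left(V,C \right)} = 3 - -2 = 3 + 2 = 5$)
$g{\left(q \right)} = \frac{1}{-51 + q}$ ($g{\left(q \right)} = \frac{1}{q - 51} = \frac{1}{-51 + q}$)
$g{\left(11^{2} \right)} + x{\left(m{\left(-13,10 \right)},156 \right)} = \frac{1}{-51 + 11^{2}} + 5 = \frac{1}{-51 + 121} + 5 = \frac{1}{70} + 5 = \frac{351}{70}$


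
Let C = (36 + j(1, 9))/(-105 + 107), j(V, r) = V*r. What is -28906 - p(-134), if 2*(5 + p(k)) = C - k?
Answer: -115917/4 ≈ -28979.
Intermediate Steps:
C = 45/2 (C = (36 + 1*9)/(-105 + 107) = (36 + 9)/2 = 45*(1/2) = 45/2 ≈ 22.500)
p(k) = 25/4 - k/2 (p(k) = -5 + (45/2 - k)/2 = -5 + (45/4 - k/2) = 25/4 - k/2)
-28906 - p(-134) = -28906 - (25/4 - 1/2*(-134)) = -28906 - (25/4 + 67) = -28906 - 1*293/4 = -28906 - 293/4 = -115917/4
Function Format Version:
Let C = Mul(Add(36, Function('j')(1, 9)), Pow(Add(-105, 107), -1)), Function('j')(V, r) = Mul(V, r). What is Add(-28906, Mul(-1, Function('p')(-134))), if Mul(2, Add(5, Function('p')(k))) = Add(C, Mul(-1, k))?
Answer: Rational(-115917, 4) ≈ -28979.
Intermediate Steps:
C = Rational(45, 2) (C = Mul(Add(36, Mul(1, 9)), Pow(Add(-105, 107), -1)) = Mul(Add(36, 9), Pow(2, -1)) = Mul(45, Rational(1, 2)) = Rational(45, 2) ≈ 22.500)
Function('p')(k) = Add(Rational(25, 4), Mul(Rational(-1, 2), k)) (Function('p')(k) = Add(-5, Mul(Rational(1, 2), Add(Rational(45, 2), Mul(-1, k)))) = Add(-5, Add(Rational(45, 4), Mul(Rational(-1, 2), k))) = Add(Rational(25, 4), Mul(Rational(-1, 2), k)))
Add(-28906, Mul(-1, Function('p')(-134))) = Add(-28906, Mul(-1, Add(Rational(25, 4), Mul(Rational(-1, 2), -134)))) = Add(-28906, Mul(-1, Add(Rational(25, 4), 67))) = Add(-28906, Mul(-1, Rational(293, 4))) = Add(-28906, Rational(-293, 4)) = Rational(-115917, 4)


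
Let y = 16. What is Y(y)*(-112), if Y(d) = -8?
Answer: 896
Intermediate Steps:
Y(y)*(-112) = -8*(-112) = 896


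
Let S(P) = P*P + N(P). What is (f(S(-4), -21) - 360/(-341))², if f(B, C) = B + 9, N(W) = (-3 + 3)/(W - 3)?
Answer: 78943225/116281 ≈ 678.90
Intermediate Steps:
N(W) = 0 (N(W) = 0/(-3 + W) = 0)
S(P) = P² (S(P) = P*P + 0 = P² + 0 = P²)
f(B, C) = 9 + B
(f(S(-4), -21) - 360/(-341))² = ((9 + (-4)²) - 360/(-341))² = ((9 + 16) - 360*(-1/341))² = (25 + 360/341)² = (8885/341)² = 78943225/116281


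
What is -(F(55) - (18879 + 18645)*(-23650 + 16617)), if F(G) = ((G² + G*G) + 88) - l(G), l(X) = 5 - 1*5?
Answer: -263912430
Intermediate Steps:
l(X) = 0 (l(X) = 5 - 5 = 0)
F(G) = 88 + 2*G² (F(G) = ((G² + G*G) + 88) - 1*0 = ((G² + G²) + 88) + 0 = (2*G² + 88) + 0 = (88 + 2*G²) + 0 = 88 + 2*G²)
-(F(55) - (18879 + 18645)*(-23650 + 16617)) = -((88 + 2*55²) - (18879 + 18645)*(-23650 + 16617)) = -((88 + 2*3025) - 37524*(-7033)) = -((88 + 6050) - 1*(-263906292)) = -(6138 + 263906292) = -1*263912430 = -263912430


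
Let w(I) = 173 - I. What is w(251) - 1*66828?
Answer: -66906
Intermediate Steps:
w(251) - 1*66828 = (173 - 1*251) - 1*66828 = (173 - 251) - 66828 = -78 - 66828 = -66906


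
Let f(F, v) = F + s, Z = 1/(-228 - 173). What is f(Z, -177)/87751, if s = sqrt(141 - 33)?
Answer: -1/35188151 + 6*sqrt(3)/87751 ≈ 0.00011840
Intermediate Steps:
Z = -1/401 (Z = 1/(-401) = -1/401 ≈ -0.0024938)
s = 6*sqrt(3) (s = sqrt(108) = 6*sqrt(3) ≈ 10.392)
f(F, v) = F + 6*sqrt(3)
f(Z, -177)/87751 = (-1/401 + 6*sqrt(3))/87751 = (-1/401 + 6*sqrt(3))*(1/87751) = -1/35188151 + 6*sqrt(3)/87751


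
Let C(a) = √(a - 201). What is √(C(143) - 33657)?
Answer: √(-33657 + I*√58) ≈ 0.021 + 183.46*I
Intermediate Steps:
C(a) = √(-201 + a)
√(C(143) - 33657) = √(√(-201 + 143) - 33657) = √(√(-58) - 33657) = √(I*√58 - 33657) = √(-33657 + I*√58)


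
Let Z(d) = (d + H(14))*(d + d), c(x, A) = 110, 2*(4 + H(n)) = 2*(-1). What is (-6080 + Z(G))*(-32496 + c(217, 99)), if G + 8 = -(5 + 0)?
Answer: 181750232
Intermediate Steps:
H(n) = -5 (H(n) = -4 + (2*(-1))/2 = -4 + (½)*(-2) = -4 - 1 = -5)
G = -13 (G = -8 - (5 + 0) = -8 - 1*5 = -8 - 5 = -13)
Z(d) = 2*d*(-5 + d) (Z(d) = (d - 5)*(d + d) = (-5 + d)*(2*d) = 2*d*(-5 + d))
(-6080 + Z(G))*(-32496 + c(217, 99)) = (-6080 + 2*(-13)*(-5 - 13))*(-32496 + 110) = (-6080 + 2*(-13)*(-18))*(-32386) = (-6080 + 468)*(-32386) = -5612*(-32386) = 181750232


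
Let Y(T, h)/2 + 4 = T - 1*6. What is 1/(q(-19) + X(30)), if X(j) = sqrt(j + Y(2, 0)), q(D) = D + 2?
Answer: -17/275 - sqrt(14)/275 ≈ -0.075424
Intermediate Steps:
Y(T, h) = -20 + 2*T (Y(T, h) = -8 + 2*(T - 1*6) = -8 + 2*(T - 6) = -8 + 2*(-6 + T) = -8 + (-12 + 2*T) = -20 + 2*T)
q(D) = 2 + D
X(j) = sqrt(-16 + j) (X(j) = sqrt(j + (-20 + 2*2)) = sqrt(j + (-20 + 4)) = sqrt(j - 16) = sqrt(-16 + j))
1/(q(-19) + X(30)) = 1/((2 - 19) + sqrt(-16 + 30)) = 1/(-17 + sqrt(14))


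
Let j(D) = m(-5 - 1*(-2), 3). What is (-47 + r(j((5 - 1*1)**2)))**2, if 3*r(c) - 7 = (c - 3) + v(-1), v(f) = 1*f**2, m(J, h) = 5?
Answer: 17161/9 ≈ 1906.8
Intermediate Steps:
v(f) = f**2
j(D) = 5
r(c) = 5/3 + c/3 (r(c) = 7/3 + ((c - 3) + (-1)**2)/3 = 7/3 + ((-3 + c) + 1)/3 = 7/3 + (-2 + c)/3 = 7/3 + (-2/3 + c/3) = 5/3 + c/3)
(-47 + r(j((5 - 1*1)**2)))**2 = (-47 + (5/3 + (1/3)*5))**2 = (-47 + (5/3 + 5/3))**2 = (-47 + 10/3)**2 = (-131/3)**2 = 17161/9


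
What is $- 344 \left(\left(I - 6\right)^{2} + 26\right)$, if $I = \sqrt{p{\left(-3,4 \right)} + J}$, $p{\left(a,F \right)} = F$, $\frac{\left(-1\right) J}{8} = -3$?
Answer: $-30960 + 8256 \sqrt{7} \approx -9116.7$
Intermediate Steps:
$J = 24$ ($J = \left(-8\right) \left(-3\right) = 24$)
$I = 2 \sqrt{7}$ ($I = \sqrt{4 + 24} = \sqrt{28} = 2 \sqrt{7} \approx 5.2915$)
$- 344 \left(\left(I - 6\right)^{2} + 26\right) = - 344 \left(\left(2 \sqrt{7} - 6\right)^{2} + 26\right) = - 344 \left(\left(-6 + 2 \sqrt{7}\right)^{2} + 26\right) = - 344 \left(26 + \left(-6 + 2 \sqrt{7}\right)^{2}\right) = -8944 - 344 \left(-6 + 2 \sqrt{7}\right)^{2}$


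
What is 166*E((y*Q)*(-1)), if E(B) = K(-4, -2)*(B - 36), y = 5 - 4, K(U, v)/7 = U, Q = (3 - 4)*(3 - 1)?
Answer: 158032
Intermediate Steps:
Q = -2 (Q = -1*2 = -2)
K(U, v) = 7*U
y = 1
E(B) = 1008 - 28*B (E(B) = (7*(-4))*(B - 36) = -28*(-36 + B) = 1008 - 28*B)
166*E((y*Q)*(-1)) = 166*(1008 - 28*1*(-2)*(-1)) = 166*(1008 - (-56)*(-1)) = 166*(1008 - 28*2) = 166*(1008 - 56) = 166*952 = 158032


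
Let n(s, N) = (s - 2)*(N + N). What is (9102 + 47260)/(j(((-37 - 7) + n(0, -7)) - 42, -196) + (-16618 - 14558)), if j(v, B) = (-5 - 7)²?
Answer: -28181/15516 ≈ -1.8163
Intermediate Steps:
n(s, N) = 2*N*(-2 + s) (n(s, N) = (-2 + s)*(2*N) = 2*N*(-2 + s))
j(v, B) = 144 (j(v, B) = (-12)² = 144)
(9102 + 47260)/(j(((-37 - 7) + n(0, -7)) - 42, -196) + (-16618 - 14558)) = (9102 + 47260)/(144 + (-16618 - 14558)) = 56362/(144 - 31176) = 56362/(-31032) = 56362*(-1/31032) = -28181/15516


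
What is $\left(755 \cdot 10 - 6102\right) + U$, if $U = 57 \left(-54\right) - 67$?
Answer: $-1697$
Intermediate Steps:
$U = -3145$ ($U = -3078 - 67 = -3145$)
$\left(755 \cdot 10 - 6102\right) + U = \left(755 \cdot 10 - 6102\right) - 3145 = \left(7550 - 6102\right) - 3145 = 1448 - 3145 = -1697$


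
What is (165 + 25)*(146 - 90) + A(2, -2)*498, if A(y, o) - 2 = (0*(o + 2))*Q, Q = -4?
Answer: 11636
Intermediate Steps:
A(y, o) = 2 (A(y, o) = 2 + (0*(o + 2))*(-4) = 2 + (0*(2 + o))*(-4) = 2 + 0*(-4) = 2 + 0 = 2)
(165 + 25)*(146 - 90) + A(2, -2)*498 = (165 + 25)*(146 - 90) + 2*498 = 190*56 + 996 = 10640 + 996 = 11636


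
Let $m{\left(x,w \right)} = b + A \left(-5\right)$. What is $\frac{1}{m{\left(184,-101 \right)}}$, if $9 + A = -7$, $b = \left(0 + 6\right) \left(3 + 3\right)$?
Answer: $\frac{1}{116} \approx 0.0086207$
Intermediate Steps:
$b = 36$ ($b = 6 \cdot 6 = 36$)
$A = -16$ ($A = -9 - 7 = -16$)
$m{\left(x,w \right)} = 116$ ($m{\left(x,w \right)} = 36 - -80 = 36 + 80 = 116$)
$\frac{1}{m{\left(184,-101 \right)}} = \frac{1}{116}$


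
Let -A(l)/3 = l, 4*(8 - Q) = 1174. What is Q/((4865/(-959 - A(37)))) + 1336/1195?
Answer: 59162784/1162735 ≈ 50.882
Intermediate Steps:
Q = -571/2 (Q = 8 - 1/4*1174 = 8 - 587/2 = -571/2 ≈ -285.50)
A(l) = -3*l
Q/((4865/(-959 - A(37)))) + 1336/1195 = -571/(2*(4865/(-959 - (-3)*37))) + 1336/1195 = -571/(2*(4865/(-959 - 1*(-111)))) + 1336*(1/1195) = -571/(2*(4865/(-959 + 111))) + 1336/1195 = -571/(2*(4865/(-848))) + 1336/1195 = -571/(2*(4865*(-1/848))) + 1336/1195 = -571/(2*(-4865/848)) + 1336/1195 = -571/2*(-848/4865) + 1336/1195 = 242104/4865 + 1336/1195 = 59162784/1162735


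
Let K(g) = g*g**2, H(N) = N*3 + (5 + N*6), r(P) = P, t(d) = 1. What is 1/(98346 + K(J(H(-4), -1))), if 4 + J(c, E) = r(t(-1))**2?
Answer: 1/98319 ≈ 1.0171e-5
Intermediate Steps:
H(N) = 5 + 9*N (H(N) = 3*N + (5 + 6*N) = 5 + 9*N)
J(c, E) = -3 (J(c, E) = -4 + 1**2 = -4 + 1 = -3)
K(g) = g**3
1/(98346 + K(J(H(-4), -1))) = 1/(98346 + (-3)**3) = 1/(98346 - 27) = 1/98319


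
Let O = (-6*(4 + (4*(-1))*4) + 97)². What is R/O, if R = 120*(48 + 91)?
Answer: 16680/28561 ≈ 0.58401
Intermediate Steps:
R = 16680 (R = 120*139 = 16680)
O = 28561 (O = (-6*(4 - 4*4) + 97)² = (-6*(4 - 16) + 97)² = (-6*(-12) + 97)² = (72 + 97)² = 169² = 28561)
R/O = 16680/28561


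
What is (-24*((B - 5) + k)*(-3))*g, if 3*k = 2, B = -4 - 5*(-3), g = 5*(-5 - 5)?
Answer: -24000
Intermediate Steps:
g = -50 (g = 5*(-10) = -50)
B = 11 (B = -4 + 15 = 11)
k = ⅔ (k = (⅓)*2 = ⅔ ≈ 0.66667)
(-24*((B - 5) + k)*(-3))*g = -24*((11 - 5) + ⅔)*(-3)*(-50) = -24*(6 + ⅔)*(-3)*(-50) = -160*(-3)*(-50) = -24*(-20)*(-50) = 480*(-50) = -24000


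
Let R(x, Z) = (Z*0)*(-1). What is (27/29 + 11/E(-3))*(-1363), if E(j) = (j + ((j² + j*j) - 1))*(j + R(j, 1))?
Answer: -38305/42 ≈ -912.02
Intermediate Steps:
R(x, Z) = 0 (R(x, Z) = 0*(-1) = 0)
E(j) = j*(-1 + j + 2*j²) (E(j) = (j + ((j² + j*j) - 1))*(j + 0) = (j + ((j² + j²) - 1))*j = (j + (2*j² - 1))*j = (j + (-1 + 2*j²))*j = (-1 + j + 2*j²)*j = j*(-1 + j + 2*j²))
(27/29 + 11/E(-3))*(-1363) = (27/29 + 11/((-3*(-1 - 3 + 2*(-3)²))))*(-1363) = (27*(1/29) + 11/((-3*(-1 - 3 + 2*9))))*(-1363) = (27/29 + 11/((-3*(-1 - 3 + 18))))*(-1363) = (27/29 + 11/((-3*14)))*(-1363) = (27/29 + 11/(-42))*(-1363) = (27/29 + 11*(-1/42))*(-1363) = (27/29 - 11/42)*(-1363) = (815/1218)*(-1363) = -38305/42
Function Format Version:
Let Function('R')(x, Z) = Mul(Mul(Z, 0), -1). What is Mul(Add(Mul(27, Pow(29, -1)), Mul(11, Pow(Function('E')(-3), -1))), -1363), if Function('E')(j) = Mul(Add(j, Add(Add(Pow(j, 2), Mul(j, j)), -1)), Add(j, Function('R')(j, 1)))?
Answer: Rational(-38305, 42) ≈ -912.02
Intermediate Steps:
Function('R')(x, Z) = 0 (Function('R')(x, Z) = Mul(0, -1) = 0)
Function('E')(j) = Mul(j, Add(-1, j, Mul(2, Pow(j, 2)))) (Function('E')(j) = Mul(Add(j, Add(Add(Pow(j, 2), Mul(j, j)), -1)), Add(j, 0)) = Mul(Add(j, Add(Add(Pow(j, 2), Pow(j, 2)), -1)), j) = Mul(Add(j, Add(Mul(2, Pow(j, 2)), -1)), j) = Mul(Add(j, Add(-1, Mul(2, Pow(j, 2)))), j) = Mul(Add(-1, j, Mul(2, Pow(j, 2))), j) = Mul(j, Add(-1, j, Mul(2, Pow(j, 2)))))
Mul(Add(Mul(27, Pow(29, -1)), Mul(11, Pow(Function('E')(-3), -1))), -1363) = Mul(Add(Mul(27, Pow(29, -1)), Mul(11, Pow(Mul(-3, Add(-1, -3, Mul(2, Pow(-3, 2)))), -1))), -1363) = Mul(Add(Mul(27, Rational(1, 29)), Mul(11, Pow(Mul(-3, Add(-1, -3, Mul(2, 9))), -1))), -1363) = Mul(Add(Rational(27, 29), Mul(11, Pow(Mul(-3, Add(-1, -3, 18)), -1))), -1363) = Mul(Add(Rational(27, 29), Mul(11, Pow(Mul(-3, 14), -1))), -1363) = Mul(Add(Rational(27, 29), Mul(11, Pow(-42, -1))), -1363) = Mul(Add(Rational(27, 29), Mul(11, Rational(-1, 42))), -1363) = Mul(Add(Rational(27, 29), Rational(-11, 42)), -1363) = Mul(Rational(815, 1218), -1363) = Rational(-38305, 42)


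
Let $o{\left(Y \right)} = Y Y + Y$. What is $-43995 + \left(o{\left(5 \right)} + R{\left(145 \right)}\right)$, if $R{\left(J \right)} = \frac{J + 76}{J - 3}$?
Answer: $- \frac{6242809}{142} \approx -43963.0$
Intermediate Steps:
$o{\left(Y \right)} = Y + Y^{2}$ ($o{\left(Y \right)} = Y^{2} + Y = Y + Y^{2}$)
$R{\left(J \right)} = \frac{76 + J}{-3 + J}$
$-43995 + \left(o{\left(5 \right)} + R{\left(145 \right)}\right) = -43995 + \left(5 \left(1 + 5\right) + \frac{76 + 145}{-3 + 145}\right) = -43995 + \left(5 \cdot 6 + \frac{1}{142} \cdot 221\right) = -43995 + \left(30 + \frac{1}{142} \cdot 221\right) = -43995 + \left(30 + \frac{221}{142}\right) = -43995 + \frac{4481}{142} = - \frac{6242809}{142}$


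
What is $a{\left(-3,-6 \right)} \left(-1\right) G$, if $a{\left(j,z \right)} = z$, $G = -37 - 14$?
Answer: $-306$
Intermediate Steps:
$G = -51$ ($G = -37 - 14 = -51$)
$a{\left(-3,-6 \right)} \left(-1\right) G = \left(-6\right) \left(-1\right) \left(-51\right) = 6 \left(-51\right) = -306$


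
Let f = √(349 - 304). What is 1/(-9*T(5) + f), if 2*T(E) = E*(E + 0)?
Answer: -10/1121 - 4*√5/16815 ≈ -0.0094525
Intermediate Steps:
T(E) = E²/2 (T(E) = (E*(E + 0))/2 = (E*E)/2 = E²/2)
f = 3*√5 (f = √45 = 3*√5 ≈ 6.7082)
1/(-9*T(5) + f) = 1/(-9*5²/2 + 3*√5) = 1/(-9*25/2 + 3*√5) = 1/(-225/2 + 3*√5)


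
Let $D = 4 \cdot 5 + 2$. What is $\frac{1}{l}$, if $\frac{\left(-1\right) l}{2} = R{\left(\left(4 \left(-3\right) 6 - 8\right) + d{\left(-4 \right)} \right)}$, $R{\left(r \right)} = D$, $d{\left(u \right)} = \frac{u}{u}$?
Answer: $- \frac{1}{44} \approx -0.022727$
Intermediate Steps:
$d{\left(u \right)} = 1$
$D = 22$ ($D = 20 + 2 = 22$)
$R{\left(r \right)} = 22$
$l = -44$ ($l = \left(-2\right) 22 = -44$)
$\frac{1}{l} = \frac{1}{-44} = - \frac{1}{44}$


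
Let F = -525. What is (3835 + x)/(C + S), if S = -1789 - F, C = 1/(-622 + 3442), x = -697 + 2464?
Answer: -15797640/3564479 ≈ -4.4320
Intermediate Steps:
x = 1767
C = 1/2820 ≈ 0.00035461
S = -1264 (S = -1789 - 1*(-525) = -1789 + 525 = -1264)
(3835 + x)/(C + S) = (3835 + 1767)/(1/2820 - 1264) = 5602/(-3564479/2820) = 5602*(-2820/3564479) = -15797640/3564479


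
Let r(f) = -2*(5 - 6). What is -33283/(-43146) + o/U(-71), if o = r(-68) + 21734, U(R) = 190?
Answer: 24845927/215730 ≈ 115.17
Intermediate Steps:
r(f) = 2 (r(f) = -2*(-1) = 2)
o = 21736 (o = 2 + 21734 = 21736)
-33283/(-43146) + o/U(-71) = -33283/(-43146) + 21736/190 = -33283*(-1/43146) + 21736*(1/190) = 33283/43146 + 572/5 = 24845927/215730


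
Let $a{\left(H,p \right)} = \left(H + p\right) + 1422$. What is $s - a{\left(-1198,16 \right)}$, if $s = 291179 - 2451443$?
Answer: $-2160504$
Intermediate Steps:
$s = -2160264$ ($s = 291179 - 2451443 = -2160264$)
$a{\left(H,p \right)} = 1422 + H + p$
$s - a{\left(-1198,16 \right)} = -2160264 - \left(1422 - 1198 + 16\right) = -2160264 - 240 = -2160504$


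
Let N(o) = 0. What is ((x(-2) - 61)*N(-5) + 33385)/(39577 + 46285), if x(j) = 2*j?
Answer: 33385/85862 ≈ 0.38882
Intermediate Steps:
((x(-2) - 61)*N(-5) + 33385)/(39577 + 46285) = ((2*(-2) - 61)*0 + 33385)/(39577 + 46285) = ((-4 - 61)*0 + 33385)/85862 = (-65*0 + 33385)*(1/85862) = (0 + 33385)*(1/85862) = 33385*(1/85862) = 33385/85862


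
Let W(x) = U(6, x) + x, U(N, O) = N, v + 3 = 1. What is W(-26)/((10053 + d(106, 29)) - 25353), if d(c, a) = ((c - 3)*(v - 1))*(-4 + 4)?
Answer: 1/765 ≈ 0.0013072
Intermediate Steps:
v = -2 (v = -3 + 1 = -2)
d(c, a) = 0 (d(c, a) = ((c - 3)*(-2 - 1))*(-4 + 4) = ((-3 + c)*(-3))*0 = (9 - 3*c)*0 = 0)
W(x) = 6 + x
W(-26)/((10053 + d(106, 29)) - 25353) = (6 - 26)/((10053 + 0) - 25353) = -20/(10053 - 25353) = -20/(-15300) = -20*(-1/15300) = 1/765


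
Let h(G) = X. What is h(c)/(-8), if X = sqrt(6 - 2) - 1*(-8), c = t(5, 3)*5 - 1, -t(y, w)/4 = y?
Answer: -5/4 ≈ -1.2500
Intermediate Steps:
t(y, w) = -4*y
c = -101 (c = -4*5*5 - 1 = -20*5 - 1 = -100 - 1 = -101)
X = 10 (X = sqrt(4) + 8 = 2 + 8 = 10)
h(G) = 10
h(c)/(-8) = 10/(-8) = 10*(-1/8) = -5/4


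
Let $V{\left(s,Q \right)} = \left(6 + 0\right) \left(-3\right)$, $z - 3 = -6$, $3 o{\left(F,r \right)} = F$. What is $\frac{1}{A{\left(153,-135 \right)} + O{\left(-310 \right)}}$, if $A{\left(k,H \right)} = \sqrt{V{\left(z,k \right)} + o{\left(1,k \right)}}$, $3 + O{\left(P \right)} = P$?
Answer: $- \frac{939}{293960} - \frac{i \sqrt{159}}{293960} \approx -0.0031943 - 4.2895 \cdot 10^{-5} i$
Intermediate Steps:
$o{\left(F,r \right)} = \frac{F}{3}$
$z = -3$ ($z = 3 - 6 = -3$)
$O{\left(P \right)} = -3 + P$
$V{\left(s,Q \right)} = -18$ ($V{\left(s,Q \right)} = 6 \left(-3\right) = -18$)
$A{\left(k,H \right)} = \frac{i \sqrt{159}}{3}$ ($A{\left(k,H \right)} = \sqrt{-18 + \frac{1}{3} \cdot 1} = \sqrt{-18 + \frac{1}{3}} = \sqrt{- \frac{53}{3}} = \frac{i \sqrt{159}}{3}$)
$\frac{1}{A{\left(153,-135 \right)} + O{\left(-310 \right)}} = \frac{1}{\frac{i \sqrt{159}}{3} - 313} = \frac{1}{-313 + \frac{i \sqrt{159}}{3}}$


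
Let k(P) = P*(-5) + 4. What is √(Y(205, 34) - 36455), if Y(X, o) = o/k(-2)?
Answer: 24*I*√3101/7 ≈ 190.93*I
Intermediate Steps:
k(P) = 4 - 5*P (k(P) = -5*P + 4 = 4 - 5*P)
Y(X, o) = o/14 (Y(X, o) = o/(4 - 5*(-2)) = o/(4 + 10) = o/14)
√(Y(205, 34) - 36455) = √((1/14)*34 - 36455) = √(17/7 - 36455) = √(-255168/7) = 24*I*√3101/7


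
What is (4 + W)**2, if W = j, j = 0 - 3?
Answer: 1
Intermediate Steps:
j = -3
W = -3
(4 + W)**2 = (4 - 3)**2 = 1**2 = 1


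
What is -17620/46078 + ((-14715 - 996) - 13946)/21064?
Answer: -868841463/485293496 ≈ -1.7903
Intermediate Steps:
-17620/46078 + ((-14715 - 996) - 13946)/21064 = -17620*1/46078 + (-15711 - 13946)*(1/21064) = -8810/23039 - 29657*1/21064 = -8810/23039 - 29657/21064 = -868841463/485293496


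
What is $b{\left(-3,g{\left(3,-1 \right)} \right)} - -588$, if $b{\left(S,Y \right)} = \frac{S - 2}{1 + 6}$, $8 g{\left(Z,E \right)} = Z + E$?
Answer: $\frac{4111}{7} \approx 587.29$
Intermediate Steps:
$g{\left(Z,E \right)} = \frac{E}{8} + \frac{Z}{8}$ ($g{\left(Z,E \right)} = \frac{Z + E}{8} = \frac{E + Z}{8} = \frac{E}{8} + \frac{Z}{8}$)
$b{\left(S,Y \right)} = - \frac{2}{7} + \frac{S}{7}$ ($b{\left(S,Y \right)} = \frac{-2 + S}{7} = \left(-2 + S\right) \frac{1}{7} = - \frac{2}{7} + \frac{S}{7}$)
$b{\left(-3,g{\left(3,-1 \right)} \right)} - -588 = \left(- \frac{2}{7} + \frac{1}{7} \left(-3\right)\right) - -588 = \left(- \frac{2}{7} - \frac{3}{7}\right) + 588 = - \frac{5}{7} + 588 = \frac{4111}{7}$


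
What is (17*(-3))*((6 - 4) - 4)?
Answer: 102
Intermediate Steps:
(17*(-3))*((6 - 4) - 4) = -51*(2 - 4) = -51*(-2) = 102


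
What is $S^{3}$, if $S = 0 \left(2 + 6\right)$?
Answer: $0$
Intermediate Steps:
$S = 0$ ($S = 0 \cdot 8 = 0$)
$S^{3} = 0^{3} = 0$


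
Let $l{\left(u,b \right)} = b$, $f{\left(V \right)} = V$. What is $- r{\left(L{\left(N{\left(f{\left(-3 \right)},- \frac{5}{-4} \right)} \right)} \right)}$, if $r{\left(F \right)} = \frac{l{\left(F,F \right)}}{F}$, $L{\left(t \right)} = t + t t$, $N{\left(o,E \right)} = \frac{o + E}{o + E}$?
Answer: $-1$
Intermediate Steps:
$N{\left(o,E \right)} = 1$ ($N{\left(o,E \right)} = \frac{E + o}{E + o} = 1$)
$L{\left(t \right)} = t + t^{2}$
$r{\left(F \right)} = 1$ ($r{\left(F \right)} = \frac{F}{F} = 1$)
$- r{\left(L{\left(N{\left(f{\left(-3 \right)},- \frac{5}{-4} \right)} \right)} \right)} = \left(-1\right) 1 = -1$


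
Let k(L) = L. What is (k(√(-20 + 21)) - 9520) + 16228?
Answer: 6709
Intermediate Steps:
(k(√(-20 + 21)) - 9520) + 16228 = (√(-20 + 21) - 9520) + 16228 = (√1 - 9520) + 16228 = (1 - 9520) + 16228 = -9519 + 16228 = 6709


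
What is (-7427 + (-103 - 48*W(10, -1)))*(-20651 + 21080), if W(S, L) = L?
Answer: -3209778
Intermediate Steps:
(-7427 + (-103 - 48*W(10, -1)))*(-20651 + 21080) = (-7427 + (-103 - 48*(-1)))*(-20651 + 21080) = (-7427 + (-103 + 48))*429 = (-7427 - 55)*429 = -7482*429 = -3209778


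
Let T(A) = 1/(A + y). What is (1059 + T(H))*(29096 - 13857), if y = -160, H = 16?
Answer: 2323871305/144 ≈ 1.6138e+7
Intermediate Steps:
T(A) = 1/(-160 + A) (T(A) = 1/(A - 160) = 1/(-160 + A))
(1059 + T(H))*(29096 - 13857) = (1059 + 1/(-160 + 16))*(29096 - 13857) = (1059 + 1/(-144))*15239 = (1059 - 1/144)*15239 = (152495/144)*15239 = 2323871305/144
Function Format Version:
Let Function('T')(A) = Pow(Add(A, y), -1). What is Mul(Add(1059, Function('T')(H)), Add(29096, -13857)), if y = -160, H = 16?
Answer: Rational(2323871305, 144) ≈ 1.6138e+7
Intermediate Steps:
Function('T')(A) = Pow(Add(-160, A), -1) (Function('T')(A) = Pow(Add(A, -160), -1) = Pow(Add(-160, A), -1))
Mul(Add(1059, Function('T')(H)), Add(29096, -13857)) = Mul(Add(1059, Pow(Add(-160, 16), -1)), Add(29096, -13857)) = Mul(Add(1059, Pow(-144, -1)), 15239) = Mul(Add(1059, Rational(-1, 144)), 15239) = Mul(Rational(152495, 144), 15239) = Rational(2323871305, 144)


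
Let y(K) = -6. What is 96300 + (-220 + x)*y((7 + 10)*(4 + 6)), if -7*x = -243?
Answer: 681882/7 ≈ 97412.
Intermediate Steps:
x = 243/7 (x = -⅐*(-243) = 243/7 ≈ 34.714)
96300 + (-220 + x)*y((7 + 10)*(4 + 6)) = 96300 + (-220 + 243/7)*(-6) = 96300 - 1297/7*(-6) = 96300 + 7782/7 = 681882/7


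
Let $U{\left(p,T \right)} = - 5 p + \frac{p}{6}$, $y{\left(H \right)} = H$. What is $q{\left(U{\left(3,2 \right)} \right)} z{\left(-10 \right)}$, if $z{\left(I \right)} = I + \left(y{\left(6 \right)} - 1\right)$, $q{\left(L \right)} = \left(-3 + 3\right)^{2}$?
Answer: $0$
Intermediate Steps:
$U{\left(p,T \right)} = - \frac{29 p}{6}$ ($U{\left(p,T \right)} = - 5 p + p \frac{1}{6} = - 5 p + \frac{p}{6} = - \frac{29 p}{6}$)
$q{\left(L \right)} = 0$ ($q{\left(L \right)} = 0^{2} = 0$)
$z{\left(I \right)} = 5 + I$ ($z{\left(I \right)} = I + \left(6 - 1\right) = I + 5 = 5 + I$)
$q{\left(U{\left(3,2 \right)} \right)} z{\left(-10 \right)} = 0 \left(5 - 10\right) = 0 \left(-5\right) = 0$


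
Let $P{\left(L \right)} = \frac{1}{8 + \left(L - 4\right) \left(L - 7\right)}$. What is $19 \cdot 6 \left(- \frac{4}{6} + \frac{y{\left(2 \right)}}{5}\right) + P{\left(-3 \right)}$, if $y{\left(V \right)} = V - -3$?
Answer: $\frac{2965}{78} \approx 38.013$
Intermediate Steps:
$y{\left(V \right)} = 3 + V$ ($y{\left(V \right)} = V + 3 = 3 + V$)
$P{\left(L \right)} = \frac{1}{8 + \left(-7 + L\right) \left(-4 + L\right)}$ ($P{\left(L \right)} = \frac{1}{8 + \left(-4 + L\right) \left(-7 + L\right)} = \frac{1}{8 + \left(-7 + L\right) \left(-4 + L\right)}$)
$19 \cdot 6 \left(- \frac{4}{6} + \frac{y{\left(2 \right)}}{5}\right) + P{\left(-3 \right)} = 19 \cdot 6 \left(- \frac{4}{6} + \frac{3 + 2}{5}\right) + \frac{1}{36 + \left(-3\right)^{2} - -33} = 19 \cdot 6 \left(\left(-4\right) \frac{1}{6} + 5 \cdot \frac{1}{5}\right) + \frac{1}{36 + 9 + 33} = 19 \cdot 6 \left(- \frac{2}{3} + 1\right) + \frac{1}{78} = 19 \cdot 6 \cdot \frac{1}{3} + \frac{1}{78} = 19 \cdot 2 + \frac{1}{78} = 38 + \frac{1}{78} = \frac{2965}{78}$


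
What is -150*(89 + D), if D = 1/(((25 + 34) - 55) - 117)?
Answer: -1508400/113 ≈ -13349.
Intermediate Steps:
D = -1/113 (D = 1/((59 - 55) - 117) = 1/(4 - 117) = 1/(-113) = -1/113 ≈ -0.0088496)
-150*(89 + D) = -150*(89 - 1/113) = -150*10056/113 = -1508400/113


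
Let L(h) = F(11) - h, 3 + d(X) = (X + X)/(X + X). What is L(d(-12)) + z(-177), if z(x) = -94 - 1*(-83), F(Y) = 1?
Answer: -8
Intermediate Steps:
d(X) = -2 (d(X) = -3 + (X + X)/(X + X) = -3 + (2*X)/((2*X)) = -3 + (2*X)*(1/(2*X)) = -3 + 1 = -2)
z(x) = -11 (z(x) = -94 + 83 = -11)
L(h) = 1 - h
L(d(-12)) + z(-177) = (1 - 1*(-2)) - 11 = (1 + 2) - 11 = 3 - 11 = -8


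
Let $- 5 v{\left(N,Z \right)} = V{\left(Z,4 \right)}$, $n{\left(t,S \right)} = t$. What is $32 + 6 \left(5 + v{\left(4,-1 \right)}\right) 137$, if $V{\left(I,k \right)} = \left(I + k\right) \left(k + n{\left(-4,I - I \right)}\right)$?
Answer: $4142$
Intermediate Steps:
$V{\left(I,k \right)} = \left(-4 + k\right) \left(I + k\right)$ ($V{\left(I,k \right)} = \left(I + k\right) \left(k - 4\right) = \left(I + k\right) \left(-4 + k\right) = \left(-4 + k\right) \left(I + k\right)$)
$v{\left(N,Z \right)} = 0$ ($v{\left(N,Z \right)} = - \frac{4^{2} - 4 Z - 16 + Z 4}{5} = - \frac{16 - 4 Z - 16 + 4 Z}{5} = \left(- \frac{1}{5}\right) 0 = 0$)
$32 + 6 \left(5 + v{\left(4,-1 \right)}\right) 137 = 32 + 6 \left(5 + 0\right) 137 = 32 + 6 \cdot 5 \cdot 137 = 32 + 30 \cdot 137 = 32 + 4110 = 4142$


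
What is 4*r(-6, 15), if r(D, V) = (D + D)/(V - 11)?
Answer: -12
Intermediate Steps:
r(D, V) = 2*D/(-11 + V) (r(D, V) = (2*D)/(-11 + V) = 2*D/(-11 + V))
4*r(-6, 15) = 4*(2*(-6)/(-11 + 15)) = 4*(2*(-6)/4) = 4*(2*(-6)*(1/4)) = 4*(-3) = -12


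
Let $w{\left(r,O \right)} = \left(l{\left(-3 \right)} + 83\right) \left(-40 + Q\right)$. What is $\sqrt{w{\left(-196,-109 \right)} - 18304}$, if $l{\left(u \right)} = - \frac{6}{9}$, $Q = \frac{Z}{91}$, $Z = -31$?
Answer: $\frac{i \sqrt{9536793}}{21} \approx 147.06 i$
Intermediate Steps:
$Q = - \frac{31}{91} \approx -0.34066$
$l{\left(u \right)} = - \frac{2}{3}$ ($l{\left(u \right)} = \left(-6\right) \frac{1}{9} = - \frac{2}{3}$)
$w{\left(r,O \right)} = - \frac{69749}{21}$ ($w{\left(r,O \right)} = \left(- \frac{2}{3} + 83\right) \left(-40 - \frac{31}{91}\right) = \frac{247}{3} \left(- \frac{3671}{91}\right) = - \frac{69749}{21}$)
$\sqrt{w{\left(-196,-109 \right)} - 18304} = \sqrt{- \frac{69749}{21} - 18304} = \sqrt{- \frac{454133}{21}} = \frac{i \sqrt{9536793}}{21}$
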